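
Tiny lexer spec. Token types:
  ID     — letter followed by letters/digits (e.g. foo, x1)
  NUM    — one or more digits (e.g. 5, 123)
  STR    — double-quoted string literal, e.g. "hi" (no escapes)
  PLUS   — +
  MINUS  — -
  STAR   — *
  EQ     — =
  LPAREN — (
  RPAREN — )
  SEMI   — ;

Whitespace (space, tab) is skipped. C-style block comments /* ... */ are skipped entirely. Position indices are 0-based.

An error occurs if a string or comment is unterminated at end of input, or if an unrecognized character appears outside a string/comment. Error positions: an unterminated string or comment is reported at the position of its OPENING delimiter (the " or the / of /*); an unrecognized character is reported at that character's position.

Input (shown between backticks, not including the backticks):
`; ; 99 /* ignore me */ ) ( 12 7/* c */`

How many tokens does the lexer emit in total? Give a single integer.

Answer: 7

Derivation:
pos=0: emit SEMI ';'
pos=2: emit SEMI ';'
pos=4: emit NUM '99' (now at pos=6)
pos=7: enter COMMENT mode (saw '/*')
exit COMMENT mode (now at pos=22)
pos=23: emit RPAREN ')'
pos=25: emit LPAREN '('
pos=27: emit NUM '12' (now at pos=29)
pos=30: emit NUM '7' (now at pos=31)
pos=31: enter COMMENT mode (saw '/*')
exit COMMENT mode (now at pos=38)
DONE. 7 tokens: [SEMI, SEMI, NUM, RPAREN, LPAREN, NUM, NUM]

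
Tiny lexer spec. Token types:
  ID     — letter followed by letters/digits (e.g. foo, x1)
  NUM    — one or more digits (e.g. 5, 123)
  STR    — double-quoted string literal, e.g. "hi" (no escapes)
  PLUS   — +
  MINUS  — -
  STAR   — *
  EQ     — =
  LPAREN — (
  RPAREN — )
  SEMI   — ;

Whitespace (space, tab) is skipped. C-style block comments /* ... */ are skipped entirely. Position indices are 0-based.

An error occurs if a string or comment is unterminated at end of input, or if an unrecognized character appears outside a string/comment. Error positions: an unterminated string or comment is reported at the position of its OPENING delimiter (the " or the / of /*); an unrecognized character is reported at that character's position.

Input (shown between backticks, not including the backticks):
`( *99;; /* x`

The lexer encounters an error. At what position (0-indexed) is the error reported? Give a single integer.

pos=0: emit LPAREN '('
pos=2: emit STAR '*'
pos=3: emit NUM '99' (now at pos=5)
pos=5: emit SEMI ';'
pos=6: emit SEMI ';'
pos=8: enter COMMENT mode (saw '/*')
pos=8: ERROR — unterminated comment (reached EOF)

Answer: 8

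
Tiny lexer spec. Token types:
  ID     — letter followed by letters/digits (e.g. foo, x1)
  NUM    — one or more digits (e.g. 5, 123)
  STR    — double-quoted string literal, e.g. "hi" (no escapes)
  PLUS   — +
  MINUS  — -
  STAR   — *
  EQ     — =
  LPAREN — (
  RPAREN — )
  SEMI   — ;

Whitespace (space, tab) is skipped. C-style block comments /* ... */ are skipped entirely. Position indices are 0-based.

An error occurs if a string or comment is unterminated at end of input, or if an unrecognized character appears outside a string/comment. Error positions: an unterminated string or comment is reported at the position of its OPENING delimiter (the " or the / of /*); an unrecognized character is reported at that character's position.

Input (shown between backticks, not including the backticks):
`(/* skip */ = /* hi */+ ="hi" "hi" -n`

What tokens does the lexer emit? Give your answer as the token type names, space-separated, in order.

Answer: LPAREN EQ PLUS EQ STR STR MINUS ID

Derivation:
pos=0: emit LPAREN '('
pos=1: enter COMMENT mode (saw '/*')
exit COMMENT mode (now at pos=11)
pos=12: emit EQ '='
pos=14: enter COMMENT mode (saw '/*')
exit COMMENT mode (now at pos=22)
pos=22: emit PLUS '+'
pos=24: emit EQ '='
pos=25: enter STRING mode
pos=25: emit STR "hi" (now at pos=29)
pos=30: enter STRING mode
pos=30: emit STR "hi" (now at pos=34)
pos=35: emit MINUS '-'
pos=36: emit ID 'n' (now at pos=37)
DONE. 8 tokens: [LPAREN, EQ, PLUS, EQ, STR, STR, MINUS, ID]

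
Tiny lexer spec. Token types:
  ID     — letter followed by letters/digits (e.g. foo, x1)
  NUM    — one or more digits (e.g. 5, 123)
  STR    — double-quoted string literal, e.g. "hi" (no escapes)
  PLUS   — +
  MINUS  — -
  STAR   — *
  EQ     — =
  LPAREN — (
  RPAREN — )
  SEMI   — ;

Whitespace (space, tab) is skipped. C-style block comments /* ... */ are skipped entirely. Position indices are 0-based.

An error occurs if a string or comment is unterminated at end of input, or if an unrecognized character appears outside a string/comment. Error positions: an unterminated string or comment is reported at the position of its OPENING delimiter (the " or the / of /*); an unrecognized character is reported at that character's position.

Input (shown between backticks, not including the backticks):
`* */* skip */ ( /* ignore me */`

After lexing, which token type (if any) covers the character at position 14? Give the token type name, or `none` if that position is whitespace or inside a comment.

pos=0: emit STAR '*'
pos=2: emit STAR '*'
pos=3: enter COMMENT mode (saw '/*')
exit COMMENT mode (now at pos=13)
pos=14: emit LPAREN '('
pos=16: enter COMMENT mode (saw '/*')
exit COMMENT mode (now at pos=31)
DONE. 3 tokens: [STAR, STAR, LPAREN]
Position 14: char is '(' -> LPAREN

Answer: LPAREN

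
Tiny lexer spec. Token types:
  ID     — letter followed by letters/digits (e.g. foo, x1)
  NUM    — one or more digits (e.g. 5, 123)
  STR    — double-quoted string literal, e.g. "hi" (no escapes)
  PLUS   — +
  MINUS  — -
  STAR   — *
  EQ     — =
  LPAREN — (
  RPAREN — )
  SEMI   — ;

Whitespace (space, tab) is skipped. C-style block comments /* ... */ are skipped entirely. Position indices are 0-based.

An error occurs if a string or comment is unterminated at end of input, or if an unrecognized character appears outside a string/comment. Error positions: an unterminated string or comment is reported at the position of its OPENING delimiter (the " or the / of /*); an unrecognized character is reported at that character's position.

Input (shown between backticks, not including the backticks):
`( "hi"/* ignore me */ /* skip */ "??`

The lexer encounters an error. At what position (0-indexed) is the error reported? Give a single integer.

Answer: 33

Derivation:
pos=0: emit LPAREN '('
pos=2: enter STRING mode
pos=2: emit STR "hi" (now at pos=6)
pos=6: enter COMMENT mode (saw '/*')
exit COMMENT mode (now at pos=21)
pos=22: enter COMMENT mode (saw '/*')
exit COMMENT mode (now at pos=32)
pos=33: enter STRING mode
pos=33: ERROR — unterminated string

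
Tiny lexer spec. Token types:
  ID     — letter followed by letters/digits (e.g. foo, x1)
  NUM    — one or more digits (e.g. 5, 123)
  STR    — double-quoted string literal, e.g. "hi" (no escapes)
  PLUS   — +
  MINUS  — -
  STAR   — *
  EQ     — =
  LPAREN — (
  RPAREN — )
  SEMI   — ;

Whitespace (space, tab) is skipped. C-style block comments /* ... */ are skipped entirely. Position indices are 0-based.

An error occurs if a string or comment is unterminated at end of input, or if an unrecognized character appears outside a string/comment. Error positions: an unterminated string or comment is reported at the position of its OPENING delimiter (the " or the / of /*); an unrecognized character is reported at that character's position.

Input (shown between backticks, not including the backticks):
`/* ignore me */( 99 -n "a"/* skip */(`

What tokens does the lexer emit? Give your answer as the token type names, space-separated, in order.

Answer: LPAREN NUM MINUS ID STR LPAREN

Derivation:
pos=0: enter COMMENT mode (saw '/*')
exit COMMENT mode (now at pos=15)
pos=15: emit LPAREN '('
pos=17: emit NUM '99' (now at pos=19)
pos=20: emit MINUS '-'
pos=21: emit ID 'n' (now at pos=22)
pos=23: enter STRING mode
pos=23: emit STR "a" (now at pos=26)
pos=26: enter COMMENT mode (saw '/*')
exit COMMENT mode (now at pos=36)
pos=36: emit LPAREN '('
DONE. 6 tokens: [LPAREN, NUM, MINUS, ID, STR, LPAREN]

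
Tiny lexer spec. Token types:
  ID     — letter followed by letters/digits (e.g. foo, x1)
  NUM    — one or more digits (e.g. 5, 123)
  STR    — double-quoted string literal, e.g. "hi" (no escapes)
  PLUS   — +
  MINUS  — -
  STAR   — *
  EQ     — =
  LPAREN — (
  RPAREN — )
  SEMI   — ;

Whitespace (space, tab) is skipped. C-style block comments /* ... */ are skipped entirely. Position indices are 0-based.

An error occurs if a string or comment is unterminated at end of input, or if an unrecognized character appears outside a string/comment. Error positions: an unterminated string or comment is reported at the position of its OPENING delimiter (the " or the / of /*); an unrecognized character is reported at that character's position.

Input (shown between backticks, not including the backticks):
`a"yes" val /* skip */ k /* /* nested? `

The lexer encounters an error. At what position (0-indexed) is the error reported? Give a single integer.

Answer: 24

Derivation:
pos=0: emit ID 'a' (now at pos=1)
pos=1: enter STRING mode
pos=1: emit STR "yes" (now at pos=6)
pos=7: emit ID 'val' (now at pos=10)
pos=11: enter COMMENT mode (saw '/*')
exit COMMENT mode (now at pos=21)
pos=22: emit ID 'k' (now at pos=23)
pos=24: enter COMMENT mode (saw '/*')
pos=24: ERROR — unterminated comment (reached EOF)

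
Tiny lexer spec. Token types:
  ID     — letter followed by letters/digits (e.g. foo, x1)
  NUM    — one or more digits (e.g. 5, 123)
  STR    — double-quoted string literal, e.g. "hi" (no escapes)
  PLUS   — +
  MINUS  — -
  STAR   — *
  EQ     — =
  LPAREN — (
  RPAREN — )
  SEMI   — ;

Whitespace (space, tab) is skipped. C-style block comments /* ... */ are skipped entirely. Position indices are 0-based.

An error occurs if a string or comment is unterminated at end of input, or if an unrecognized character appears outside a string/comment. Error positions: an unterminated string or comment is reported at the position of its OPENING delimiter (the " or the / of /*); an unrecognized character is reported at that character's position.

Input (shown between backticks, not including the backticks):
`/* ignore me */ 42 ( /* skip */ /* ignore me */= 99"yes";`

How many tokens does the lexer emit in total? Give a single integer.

Answer: 6

Derivation:
pos=0: enter COMMENT mode (saw '/*')
exit COMMENT mode (now at pos=15)
pos=16: emit NUM '42' (now at pos=18)
pos=19: emit LPAREN '('
pos=21: enter COMMENT mode (saw '/*')
exit COMMENT mode (now at pos=31)
pos=32: enter COMMENT mode (saw '/*')
exit COMMENT mode (now at pos=47)
pos=47: emit EQ '='
pos=49: emit NUM '99' (now at pos=51)
pos=51: enter STRING mode
pos=51: emit STR "yes" (now at pos=56)
pos=56: emit SEMI ';'
DONE. 6 tokens: [NUM, LPAREN, EQ, NUM, STR, SEMI]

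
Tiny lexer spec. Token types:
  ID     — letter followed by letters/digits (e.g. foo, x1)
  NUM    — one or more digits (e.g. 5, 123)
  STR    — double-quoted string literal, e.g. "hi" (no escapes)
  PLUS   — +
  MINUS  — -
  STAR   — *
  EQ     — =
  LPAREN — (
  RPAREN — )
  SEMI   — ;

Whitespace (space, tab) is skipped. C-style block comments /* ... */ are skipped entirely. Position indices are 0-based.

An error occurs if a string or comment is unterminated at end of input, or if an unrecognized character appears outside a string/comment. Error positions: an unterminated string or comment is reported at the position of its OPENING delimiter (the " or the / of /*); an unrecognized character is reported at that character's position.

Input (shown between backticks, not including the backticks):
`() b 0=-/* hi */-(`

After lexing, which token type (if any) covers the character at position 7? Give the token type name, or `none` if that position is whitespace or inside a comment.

Answer: MINUS

Derivation:
pos=0: emit LPAREN '('
pos=1: emit RPAREN ')'
pos=3: emit ID 'b' (now at pos=4)
pos=5: emit NUM '0' (now at pos=6)
pos=6: emit EQ '='
pos=7: emit MINUS '-'
pos=8: enter COMMENT mode (saw '/*')
exit COMMENT mode (now at pos=16)
pos=16: emit MINUS '-'
pos=17: emit LPAREN '('
DONE. 8 tokens: [LPAREN, RPAREN, ID, NUM, EQ, MINUS, MINUS, LPAREN]
Position 7: char is '-' -> MINUS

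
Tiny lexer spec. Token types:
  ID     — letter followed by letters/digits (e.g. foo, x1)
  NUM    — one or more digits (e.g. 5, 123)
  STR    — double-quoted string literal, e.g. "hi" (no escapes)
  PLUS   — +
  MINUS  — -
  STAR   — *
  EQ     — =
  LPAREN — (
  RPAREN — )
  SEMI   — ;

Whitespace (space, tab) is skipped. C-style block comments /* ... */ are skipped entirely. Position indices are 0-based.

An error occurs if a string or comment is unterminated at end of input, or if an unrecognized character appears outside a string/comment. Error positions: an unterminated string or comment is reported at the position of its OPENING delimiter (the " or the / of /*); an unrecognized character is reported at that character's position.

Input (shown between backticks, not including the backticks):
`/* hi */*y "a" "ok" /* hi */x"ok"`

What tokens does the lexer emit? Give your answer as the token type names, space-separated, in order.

pos=0: enter COMMENT mode (saw '/*')
exit COMMENT mode (now at pos=8)
pos=8: emit STAR '*'
pos=9: emit ID 'y' (now at pos=10)
pos=11: enter STRING mode
pos=11: emit STR "a" (now at pos=14)
pos=15: enter STRING mode
pos=15: emit STR "ok" (now at pos=19)
pos=20: enter COMMENT mode (saw '/*')
exit COMMENT mode (now at pos=28)
pos=28: emit ID 'x' (now at pos=29)
pos=29: enter STRING mode
pos=29: emit STR "ok" (now at pos=33)
DONE. 6 tokens: [STAR, ID, STR, STR, ID, STR]

Answer: STAR ID STR STR ID STR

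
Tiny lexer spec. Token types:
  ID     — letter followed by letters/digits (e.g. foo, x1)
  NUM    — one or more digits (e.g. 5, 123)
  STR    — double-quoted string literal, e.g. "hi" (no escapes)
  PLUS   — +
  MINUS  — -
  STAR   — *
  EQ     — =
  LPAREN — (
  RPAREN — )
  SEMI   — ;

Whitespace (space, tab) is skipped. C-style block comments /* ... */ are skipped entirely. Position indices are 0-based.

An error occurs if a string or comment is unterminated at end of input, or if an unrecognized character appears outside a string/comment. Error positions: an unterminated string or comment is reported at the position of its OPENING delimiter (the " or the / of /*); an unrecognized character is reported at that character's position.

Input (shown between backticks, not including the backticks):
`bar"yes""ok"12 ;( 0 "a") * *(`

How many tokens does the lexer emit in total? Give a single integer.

Answer: 12

Derivation:
pos=0: emit ID 'bar' (now at pos=3)
pos=3: enter STRING mode
pos=3: emit STR "yes" (now at pos=8)
pos=8: enter STRING mode
pos=8: emit STR "ok" (now at pos=12)
pos=12: emit NUM '12' (now at pos=14)
pos=15: emit SEMI ';'
pos=16: emit LPAREN '('
pos=18: emit NUM '0' (now at pos=19)
pos=20: enter STRING mode
pos=20: emit STR "a" (now at pos=23)
pos=23: emit RPAREN ')'
pos=25: emit STAR '*'
pos=27: emit STAR '*'
pos=28: emit LPAREN '('
DONE. 12 tokens: [ID, STR, STR, NUM, SEMI, LPAREN, NUM, STR, RPAREN, STAR, STAR, LPAREN]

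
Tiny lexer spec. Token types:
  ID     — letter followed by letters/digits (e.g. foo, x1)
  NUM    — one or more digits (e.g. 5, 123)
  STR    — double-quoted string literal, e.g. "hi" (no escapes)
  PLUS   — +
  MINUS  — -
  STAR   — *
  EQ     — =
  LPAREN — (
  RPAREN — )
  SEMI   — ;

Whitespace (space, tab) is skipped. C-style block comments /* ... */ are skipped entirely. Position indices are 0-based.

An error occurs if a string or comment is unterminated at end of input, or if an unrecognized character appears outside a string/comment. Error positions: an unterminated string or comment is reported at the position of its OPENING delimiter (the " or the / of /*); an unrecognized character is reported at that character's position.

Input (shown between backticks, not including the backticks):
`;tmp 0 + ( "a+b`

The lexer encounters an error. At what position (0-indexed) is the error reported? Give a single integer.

Answer: 11

Derivation:
pos=0: emit SEMI ';'
pos=1: emit ID 'tmp' (now at pos=4)
pos=5: emit NUM '0' (now at pos=6)
pos=7: emit PLUS '+'
pos=9: emit LPAREN '('
pos=11: enter STRING mode
pos=11: ERROR — unterminated string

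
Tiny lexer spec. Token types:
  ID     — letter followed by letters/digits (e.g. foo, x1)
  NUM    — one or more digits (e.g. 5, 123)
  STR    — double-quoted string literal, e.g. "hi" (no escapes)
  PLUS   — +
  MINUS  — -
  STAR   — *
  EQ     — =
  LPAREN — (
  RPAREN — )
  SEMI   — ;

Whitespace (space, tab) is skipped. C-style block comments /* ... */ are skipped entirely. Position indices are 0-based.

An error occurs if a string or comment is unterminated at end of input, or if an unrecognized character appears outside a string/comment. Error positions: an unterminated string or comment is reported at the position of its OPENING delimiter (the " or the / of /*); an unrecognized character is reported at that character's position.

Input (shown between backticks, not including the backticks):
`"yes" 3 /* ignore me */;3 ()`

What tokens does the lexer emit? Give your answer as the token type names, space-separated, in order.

pos=0: enter STRING mode
pos=0: emit STR "yes" (now at pos=5)
pos=6: emit NUM '3' (now at pos=7)
pos=8: enter COMMENT mode (saw '/*')
exit COMMENT mode (now at pos=23)
pos=23: emit SEMI ';'
pos=24: emit NUM '3' (now at pos=25)
pos=26: emit LPAREN '('
pos=27: emit RPAREN ')'
DONE. 6 tokens: [STR, NUM, SEMI, NUM, LPAREN, RPAREN]

Answer: STR NUM SEMI NUM LPAREN RPAREN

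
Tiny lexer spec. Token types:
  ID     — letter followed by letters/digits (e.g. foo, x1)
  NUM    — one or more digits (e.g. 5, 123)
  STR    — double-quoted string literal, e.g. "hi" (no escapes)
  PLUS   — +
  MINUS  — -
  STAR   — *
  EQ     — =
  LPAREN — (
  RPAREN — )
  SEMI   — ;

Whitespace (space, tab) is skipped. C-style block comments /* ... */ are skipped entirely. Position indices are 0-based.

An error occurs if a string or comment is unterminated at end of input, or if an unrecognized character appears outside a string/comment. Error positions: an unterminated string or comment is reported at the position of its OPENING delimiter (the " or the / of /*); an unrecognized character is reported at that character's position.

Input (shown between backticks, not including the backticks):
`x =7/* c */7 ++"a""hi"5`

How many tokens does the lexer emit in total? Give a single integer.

pos=0: emit ID 'x' (now at pos=1)
pos=2: emit EQ '='
pos=3: emit NUM '7' (now at pos=4)
pos=4: enter COMMENT mode (saw '/*')
exit COMMENT mode (now at pos=11)
pos=11: emit NUM '7' (now at pos=12)
pos=13: emit PLUS '+'
pos=14: emit PLUS '+'
pos=15: enter STRING mode
pos=15: emit STR "a" (now at pos=18)
pos=18: enter STRING mode
pos=18: emit STR "hi" (now at pos=22)
pos=22: emit NUM '5' (now at pos=23)
DONE. 9 tokens: [ID, EQ, NUM, NUM, PLUS, PLUS, STR, STR, NUM]

Answer: 9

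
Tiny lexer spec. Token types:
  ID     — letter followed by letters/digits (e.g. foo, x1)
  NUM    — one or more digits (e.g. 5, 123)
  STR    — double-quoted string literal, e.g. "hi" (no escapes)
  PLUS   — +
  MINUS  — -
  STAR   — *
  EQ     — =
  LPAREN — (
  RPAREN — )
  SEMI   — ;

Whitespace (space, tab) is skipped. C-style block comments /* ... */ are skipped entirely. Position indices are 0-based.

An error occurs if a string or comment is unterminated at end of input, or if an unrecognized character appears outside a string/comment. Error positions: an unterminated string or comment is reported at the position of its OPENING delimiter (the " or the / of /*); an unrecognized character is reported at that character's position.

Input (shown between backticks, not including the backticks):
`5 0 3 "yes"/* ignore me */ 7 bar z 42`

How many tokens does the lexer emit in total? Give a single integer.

Answer: 8

Derivation:
pos=0: emit NUM '5' (now at pos=1)
pos=2: emit NUM '0' (now at pos=3)
pos=4: emit NUM '3' (now at pos=5)
pos=6: enter STRING mode
pos=6: emit STR "yes" (now at pos=11)
pos=11: enter COMMENT mode (saw '/*')
exit COMMENT mode (now at pos=26)
pos=27: emit NUM '7' (now at pos=28)
pos=29: emit ID 'bar' (now at pos=32)
pos=33: emit ID 'z' (now at pos=34)
pos=35: emit NUM '42' (now at pos=37)
DONE. 8 tokens: [NUM, NUM, NUM, STR, NUM, ID, ID, NUM]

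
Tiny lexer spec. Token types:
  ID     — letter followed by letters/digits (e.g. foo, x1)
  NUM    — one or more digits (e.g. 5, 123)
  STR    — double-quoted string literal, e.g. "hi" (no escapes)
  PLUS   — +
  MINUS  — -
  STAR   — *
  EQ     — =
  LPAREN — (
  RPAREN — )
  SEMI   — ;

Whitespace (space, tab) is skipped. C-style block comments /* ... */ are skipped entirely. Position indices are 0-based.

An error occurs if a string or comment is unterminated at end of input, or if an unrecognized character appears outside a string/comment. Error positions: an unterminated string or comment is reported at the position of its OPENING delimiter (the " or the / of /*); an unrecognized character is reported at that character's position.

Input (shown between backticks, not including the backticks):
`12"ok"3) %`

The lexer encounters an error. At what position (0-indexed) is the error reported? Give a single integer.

Answer: 9

Derivation:
pos=0: emit NUM '12' (now at pos=2)
pos=2: enter STRING mode
pos=2: emit STR "ok" (now at pos=6)
pos=6: emit NUM '3' (now at pos=7)
pos=7: emit RPAREN ')'
pos=9: ERROR — unrecognized char '%'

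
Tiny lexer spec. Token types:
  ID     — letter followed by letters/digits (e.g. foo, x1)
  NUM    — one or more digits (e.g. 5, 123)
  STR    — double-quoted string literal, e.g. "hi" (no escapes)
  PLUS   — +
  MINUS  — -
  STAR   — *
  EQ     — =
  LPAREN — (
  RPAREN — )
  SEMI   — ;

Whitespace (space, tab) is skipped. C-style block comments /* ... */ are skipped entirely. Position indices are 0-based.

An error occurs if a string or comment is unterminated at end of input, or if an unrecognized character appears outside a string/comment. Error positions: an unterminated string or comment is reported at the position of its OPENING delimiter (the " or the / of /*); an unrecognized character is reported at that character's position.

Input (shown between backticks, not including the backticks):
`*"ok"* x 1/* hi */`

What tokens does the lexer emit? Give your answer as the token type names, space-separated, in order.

Answer: STAR STR STAR ID NUM

Derivation:
pos=0: emit STAR '*'
pos=1: enter STRING mode
pos=1: emit STR "ok" (now at pos=5)
pos=5: emit STAR '*'
pos=7: emit ID 'x' (now at pos=8)
pos=9: emit NUM '1' (now at pos=10)
pos=10: enter COMMENT mode (saw '/*')
exit COMMENT mode (now at pos=18)
DONE. 5 tokens: [STAR, STR, STAR, ID, NUM]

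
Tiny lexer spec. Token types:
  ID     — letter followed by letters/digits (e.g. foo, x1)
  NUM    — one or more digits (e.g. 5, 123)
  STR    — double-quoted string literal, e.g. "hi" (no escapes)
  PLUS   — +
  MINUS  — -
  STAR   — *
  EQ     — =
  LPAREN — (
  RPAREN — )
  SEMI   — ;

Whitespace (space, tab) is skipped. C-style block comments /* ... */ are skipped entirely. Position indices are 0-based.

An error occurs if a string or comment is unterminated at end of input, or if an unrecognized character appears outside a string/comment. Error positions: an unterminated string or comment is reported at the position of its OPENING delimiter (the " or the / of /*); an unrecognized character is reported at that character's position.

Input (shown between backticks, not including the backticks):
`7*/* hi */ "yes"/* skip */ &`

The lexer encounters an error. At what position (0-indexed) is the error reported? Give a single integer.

Answer: 27

Derivation:
pos=0: emit NUM '7' (now at pos=1)
pos=1: emit STAR '*'
pos=2: enter COMMENT mode (saw '/*')
exit COMMENT mode (now at pos=10)
pos=11: enter STRING mode
pos=11: emit STR "yes" (now at pos=16)
pos=16: enter COMMENT mode (saw '/*')
exit COMMENT mode (now at pos=26)
pos=27: ERROR — unrecognized char '&'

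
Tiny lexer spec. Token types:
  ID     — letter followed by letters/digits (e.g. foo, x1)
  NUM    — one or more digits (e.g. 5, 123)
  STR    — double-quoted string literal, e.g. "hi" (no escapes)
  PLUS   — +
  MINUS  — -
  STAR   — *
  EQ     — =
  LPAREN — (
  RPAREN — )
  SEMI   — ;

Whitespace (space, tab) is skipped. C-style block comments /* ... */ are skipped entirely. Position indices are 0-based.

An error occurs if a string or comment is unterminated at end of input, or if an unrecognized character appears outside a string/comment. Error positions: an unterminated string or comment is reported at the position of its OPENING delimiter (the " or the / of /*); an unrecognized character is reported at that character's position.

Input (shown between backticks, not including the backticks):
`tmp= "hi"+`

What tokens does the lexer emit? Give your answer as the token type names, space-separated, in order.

pos=0: emit ID 'tmp' (now at pos=3)
pos=3: emit EQ '='
pos=5: enter STRING mode
pos=5: emit STR "hi" (now at pos=9)
pos=9: emit PLUS '+'
DONE. 4 tokens: [ID, EQ, STR, PLUS]

Answer: ID EQ STR PLUS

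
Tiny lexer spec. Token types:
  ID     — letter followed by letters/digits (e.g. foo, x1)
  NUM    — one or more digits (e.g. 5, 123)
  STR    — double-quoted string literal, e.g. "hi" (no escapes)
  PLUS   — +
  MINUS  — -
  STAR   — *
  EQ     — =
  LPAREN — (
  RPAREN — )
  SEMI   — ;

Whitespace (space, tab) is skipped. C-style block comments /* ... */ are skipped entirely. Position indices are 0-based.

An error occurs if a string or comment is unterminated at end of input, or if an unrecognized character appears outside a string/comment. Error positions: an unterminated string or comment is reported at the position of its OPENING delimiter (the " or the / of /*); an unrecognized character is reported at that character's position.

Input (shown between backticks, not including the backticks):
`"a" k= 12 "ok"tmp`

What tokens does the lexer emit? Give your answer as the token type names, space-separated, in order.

Answer: STR ID EQ NUM STR ID

Derivation:
pos=0: enter STRING mode
pos=0: emit STR "a" (now at pos=3)
pos=4: emit ID 'k' (now at pos=5)
pos=5: emit EQ '='
pos=7: emit NUM '12' (now at pos=9)
pos=10: enter STRING mode
pos=10: emit STR "ok" (now at pos=14)
pos=14: emit ID 'tmp' (now at pos=17)
DONE. 6 tokens: [STR, ID, EQ, NUM, STR, ID]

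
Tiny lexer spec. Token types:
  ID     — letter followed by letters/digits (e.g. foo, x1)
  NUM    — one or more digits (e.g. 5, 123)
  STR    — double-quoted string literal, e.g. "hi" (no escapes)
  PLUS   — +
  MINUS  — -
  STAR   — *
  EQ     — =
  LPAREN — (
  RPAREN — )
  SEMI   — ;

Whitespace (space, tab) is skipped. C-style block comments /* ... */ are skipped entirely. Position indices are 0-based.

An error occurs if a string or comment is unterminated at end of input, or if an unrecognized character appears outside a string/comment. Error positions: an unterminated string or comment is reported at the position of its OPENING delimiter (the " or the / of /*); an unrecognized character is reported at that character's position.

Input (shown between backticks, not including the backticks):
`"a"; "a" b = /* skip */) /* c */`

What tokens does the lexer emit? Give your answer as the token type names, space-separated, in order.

Answer: STR SEMI STR ID EQ RPAREN

Derivation:
pos=0: enter STRING mode
pos=0: emit STR "a" (now at pos=3)
pos=3: emit SEMI ';'
pos=5: enter STRING mode
pos=5: emit STR "a" (now at pos=8)
pos=9: emit ID 'b' (now at pos=10)
pos=11: emit EQ '='
pos=13: enter COMMENT mode (saw '/*')
exit COMMENT mode (now at pos=23)
pos=23: emit RPAREN ')'
pos=25: enter COMMENT mode (saw '/*')
exit COMMENT mode (now at pos=32)
DONE. 6 tokens: [STR, SEMI, STR, ID, EQ, RPAREN]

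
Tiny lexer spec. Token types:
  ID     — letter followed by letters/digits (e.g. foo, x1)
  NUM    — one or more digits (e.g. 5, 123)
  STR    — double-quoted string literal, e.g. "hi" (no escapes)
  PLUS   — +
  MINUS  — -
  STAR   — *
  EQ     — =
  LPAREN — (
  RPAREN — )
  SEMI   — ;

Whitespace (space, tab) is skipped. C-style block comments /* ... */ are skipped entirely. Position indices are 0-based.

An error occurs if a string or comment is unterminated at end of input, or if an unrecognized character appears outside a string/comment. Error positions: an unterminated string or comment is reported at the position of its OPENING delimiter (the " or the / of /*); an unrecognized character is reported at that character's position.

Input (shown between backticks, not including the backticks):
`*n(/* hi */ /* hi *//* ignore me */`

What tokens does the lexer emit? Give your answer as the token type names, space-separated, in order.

pos=0: emit STAR '*'
pos=1: emit ID 'n' (now at pos=2)
pos=2: emit LPAREN '('
pos=3: enter COMMENT mode (saw '/*')
exit COMMENT mode (now at pos=11)
pos=12: enter COMMENT mode (saw '/*')
exit COMMENT mode (now at pos=20)
pos=20: enter COMMENT mode (saw '/*')
exit COMMENT mode (now at pos=35)
DONE. 3 tokens: [STAR, ID, LPAREN]

Answer: STAR ID LPAREN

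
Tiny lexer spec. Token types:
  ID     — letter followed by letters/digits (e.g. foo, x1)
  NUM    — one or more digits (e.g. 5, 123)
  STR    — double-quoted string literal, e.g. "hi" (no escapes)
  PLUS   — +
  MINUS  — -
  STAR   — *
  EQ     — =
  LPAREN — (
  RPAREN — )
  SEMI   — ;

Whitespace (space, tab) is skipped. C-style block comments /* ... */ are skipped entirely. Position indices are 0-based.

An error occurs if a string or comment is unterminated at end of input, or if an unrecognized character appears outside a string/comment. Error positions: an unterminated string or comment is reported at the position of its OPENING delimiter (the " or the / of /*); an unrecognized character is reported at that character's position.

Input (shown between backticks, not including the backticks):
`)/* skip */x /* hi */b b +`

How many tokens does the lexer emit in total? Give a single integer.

pos=0: emit RPAREN ')'
pos=1: enter COMMENT mode (saw '/*')
exit COMMENT mode (now at pos=11)
pos=11: emit ID 'x' (now at pos=12)
pos=13: enter COMMENT mode (saw '/*')
exit COMMENT mode (now at pos=21)
pos=21: emit ID 'b' (now at pos=22)
pos=23: emit ID 'b' (now at pos=24)
pos=25: emit PLUS '+'
DONE. 5 tokens: [RPAREN, ID, ID, ID, PLUS]

Answer: 5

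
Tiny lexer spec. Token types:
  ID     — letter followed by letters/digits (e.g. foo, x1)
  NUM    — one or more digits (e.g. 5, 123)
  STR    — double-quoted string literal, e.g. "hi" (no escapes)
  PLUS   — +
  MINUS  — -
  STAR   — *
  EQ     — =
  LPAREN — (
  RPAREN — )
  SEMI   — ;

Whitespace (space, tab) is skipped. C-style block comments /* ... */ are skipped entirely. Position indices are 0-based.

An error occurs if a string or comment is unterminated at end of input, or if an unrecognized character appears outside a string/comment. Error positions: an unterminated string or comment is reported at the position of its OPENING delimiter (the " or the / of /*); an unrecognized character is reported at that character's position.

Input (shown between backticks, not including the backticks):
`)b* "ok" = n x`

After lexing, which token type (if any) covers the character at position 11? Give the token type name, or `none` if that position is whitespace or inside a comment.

Answer: ID

Derivation:
pos=0: emit RPAREN ')'
pos=1: emit ID 'b' (now at pos=2)
pos=2: emit STAR '*'
pos=4: enter STRING mode
pos=4: emit STR "ok" (now at pos=8)
pos=9: emit EQ '='
pos=11: emit ID 'n' (now at pos=12)
pos=13: emit ID 'x' (now at pos=14)
DONE. 7 tokens: [RPAREN, ID, STAR, STR, EQ, ID, ID]
Position 11: char is 'n' -> ID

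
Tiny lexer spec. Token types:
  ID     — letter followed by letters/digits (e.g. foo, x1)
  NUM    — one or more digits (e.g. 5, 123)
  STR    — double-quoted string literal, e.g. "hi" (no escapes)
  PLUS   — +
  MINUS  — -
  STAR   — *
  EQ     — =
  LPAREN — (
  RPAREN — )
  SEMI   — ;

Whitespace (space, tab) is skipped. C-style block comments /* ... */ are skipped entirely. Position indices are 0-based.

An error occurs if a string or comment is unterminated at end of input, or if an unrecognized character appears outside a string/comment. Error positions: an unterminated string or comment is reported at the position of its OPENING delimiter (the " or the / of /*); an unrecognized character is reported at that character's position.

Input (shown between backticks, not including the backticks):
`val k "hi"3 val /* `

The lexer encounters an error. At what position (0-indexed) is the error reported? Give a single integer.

pos=0: emit ID 'val' (now at pos=3)
pos=4: emit ID 'k' (now at pos=5)
pos=6: enter STRING mode
pos=6: emit STR "hi" (now at pos=10)
pos=10: emit NUM '3' (now at pos=11)
pos=12: emit ID 'val' (now at pos=15)
pos=16: enter COMMENT mode (saw '/*')
pos=16: ERROR — unterminated comment (reached EOF)

Answer: 16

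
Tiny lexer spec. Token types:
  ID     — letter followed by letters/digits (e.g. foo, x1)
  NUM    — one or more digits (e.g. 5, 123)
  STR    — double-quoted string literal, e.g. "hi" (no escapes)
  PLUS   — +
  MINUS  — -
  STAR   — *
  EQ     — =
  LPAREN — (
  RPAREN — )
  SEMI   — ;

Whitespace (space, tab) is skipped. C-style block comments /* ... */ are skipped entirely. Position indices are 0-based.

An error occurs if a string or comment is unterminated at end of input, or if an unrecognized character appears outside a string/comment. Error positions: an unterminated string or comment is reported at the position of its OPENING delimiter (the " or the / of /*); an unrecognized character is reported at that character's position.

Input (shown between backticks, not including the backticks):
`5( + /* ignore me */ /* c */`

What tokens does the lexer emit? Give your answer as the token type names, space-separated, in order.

Answer: NUM LPAREN PLUS

Derivation:
pos=0: emit NUM '5' (now at pos=1)
pos=1: emit LPAREN '('
pos=3: emit PLUS '+'
pos=5: enter COMMENT mode (saw '/*')
exit COMMENT mode (now at pos=20)
pos=21: enter COMMENT mode (saw '/*')
exit COMMENT mode (now at pos=28)
DONE. 3 tokens: [NUM, LPAREN, PLUS]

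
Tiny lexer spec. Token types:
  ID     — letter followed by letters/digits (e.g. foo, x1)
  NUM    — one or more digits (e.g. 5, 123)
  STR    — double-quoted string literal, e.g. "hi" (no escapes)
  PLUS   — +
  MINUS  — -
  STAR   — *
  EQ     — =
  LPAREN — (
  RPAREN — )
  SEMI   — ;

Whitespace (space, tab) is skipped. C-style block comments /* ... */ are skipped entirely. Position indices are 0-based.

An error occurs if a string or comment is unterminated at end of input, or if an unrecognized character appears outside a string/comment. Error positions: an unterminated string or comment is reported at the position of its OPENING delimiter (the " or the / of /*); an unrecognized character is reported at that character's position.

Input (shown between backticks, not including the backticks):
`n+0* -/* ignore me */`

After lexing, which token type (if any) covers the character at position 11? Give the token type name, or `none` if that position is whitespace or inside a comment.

pos=0: emit ID 'n' (now at pos=1)
pos=1: emit PLUS '+'
pos=2: emit NUM '0' (now at pos=3)
pos=3: emit STAR '*'
pos=5: emit MINUS '-'
pos=6: enter COMMENT mode (saw '/*')
exit COMMENT mode (now at pos=21)
DONE. 5 tokens: [ID, PLUS, NUM, STAR, MINUS]
Position 11: char is 'n' -> none

Answer: none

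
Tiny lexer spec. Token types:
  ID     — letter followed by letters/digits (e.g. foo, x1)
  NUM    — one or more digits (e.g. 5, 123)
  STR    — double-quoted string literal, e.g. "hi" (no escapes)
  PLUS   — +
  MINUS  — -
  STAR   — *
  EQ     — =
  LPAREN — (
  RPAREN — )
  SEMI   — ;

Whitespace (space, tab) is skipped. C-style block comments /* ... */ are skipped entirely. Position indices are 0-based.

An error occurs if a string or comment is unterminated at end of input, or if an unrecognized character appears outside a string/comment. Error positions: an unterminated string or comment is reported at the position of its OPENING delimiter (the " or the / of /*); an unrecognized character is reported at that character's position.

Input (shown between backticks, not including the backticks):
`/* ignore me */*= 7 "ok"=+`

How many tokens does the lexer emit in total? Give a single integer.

Answer: 6

Derivation:
pos=0: enter COMMENT mode (saw '/*')
exit COMMENT mode (now at pos=15)
pos=15: emit STAR '*'
pos=16: emit EQ '='
pos=18: emit NUM '7' (now at pos=19)
pos=20: enter STRING mode
pos=20: emit STR "ok" (now at pos=24)
pos=24: emit EQ '='
pos=25: emit PLUS '+'
DONE. 6 tokens: [STAR, EQ, NUM, STR, EQ, PLUS]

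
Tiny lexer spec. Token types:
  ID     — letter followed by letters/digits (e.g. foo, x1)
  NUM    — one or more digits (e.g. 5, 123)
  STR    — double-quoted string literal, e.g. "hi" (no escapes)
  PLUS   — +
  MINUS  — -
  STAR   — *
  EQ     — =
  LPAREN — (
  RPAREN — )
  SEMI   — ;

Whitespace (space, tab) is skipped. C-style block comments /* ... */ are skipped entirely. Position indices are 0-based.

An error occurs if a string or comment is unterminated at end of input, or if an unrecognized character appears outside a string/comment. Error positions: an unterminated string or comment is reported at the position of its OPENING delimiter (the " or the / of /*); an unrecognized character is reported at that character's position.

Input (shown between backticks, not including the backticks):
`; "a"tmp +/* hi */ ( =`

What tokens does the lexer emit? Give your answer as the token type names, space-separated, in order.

pos=0: emit SEMI ';'
pos=2: enter STRING mode
pos=2: emit STR "a" (now at pos=5)
pos=5: emit ID 'tmp' (now at pos=8)
pos=9: emit PLUS '+'
pos=10: enter COMMENT mode (saw '/*')
exit COMMENT mode (now at pos=18)
pos=19: emit LPAREN '('
pos=21: emit EQ '='
DONE. 6 tokens: [SEMI, STR, ID, PLUS, LPAREN, EQ]

Answer: SEMI STR ID PLUS LPAREN EQ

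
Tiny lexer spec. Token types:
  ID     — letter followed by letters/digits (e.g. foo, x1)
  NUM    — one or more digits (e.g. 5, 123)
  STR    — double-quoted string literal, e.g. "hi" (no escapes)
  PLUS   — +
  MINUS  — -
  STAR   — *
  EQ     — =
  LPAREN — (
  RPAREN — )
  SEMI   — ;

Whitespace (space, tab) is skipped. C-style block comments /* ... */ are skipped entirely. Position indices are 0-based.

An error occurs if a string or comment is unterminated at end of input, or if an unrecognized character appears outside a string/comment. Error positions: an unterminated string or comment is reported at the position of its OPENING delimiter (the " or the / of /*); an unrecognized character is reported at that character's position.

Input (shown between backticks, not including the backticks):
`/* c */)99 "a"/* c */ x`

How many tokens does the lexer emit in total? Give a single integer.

pos=0: enter COMMENT mode (saw '/*')
exit COMMENT mode (now at pos=7)
pos=7: emit RPAREN ')'
pos=8: emit NUM '99' (now at pos=10)
pos=11: enter STRING mode
pos=11: emit STR "a" (now at pos=14)
pos=14: enter COMMENT mode (saw '/*')
exit COMMENT mode (now at pos=21)
pos=22: emit ID 'x' (now at pos=23)
DONE. 4 tokens: [RPAREN, NUM, STR, ID]

Answer: 4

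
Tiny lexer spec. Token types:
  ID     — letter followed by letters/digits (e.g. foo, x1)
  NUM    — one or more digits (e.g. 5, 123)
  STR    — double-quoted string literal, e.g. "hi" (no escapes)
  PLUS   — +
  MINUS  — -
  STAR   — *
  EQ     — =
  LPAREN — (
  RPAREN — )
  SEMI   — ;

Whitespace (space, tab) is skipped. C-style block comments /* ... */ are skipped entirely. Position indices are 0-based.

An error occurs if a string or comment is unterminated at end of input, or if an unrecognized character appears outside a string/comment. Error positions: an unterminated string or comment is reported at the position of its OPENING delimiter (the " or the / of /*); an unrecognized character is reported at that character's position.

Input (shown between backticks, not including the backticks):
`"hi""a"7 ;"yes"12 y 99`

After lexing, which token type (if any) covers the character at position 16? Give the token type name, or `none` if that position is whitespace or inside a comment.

Answer: NUM

Derivation:
pos=0: enter STRING mode
pos=0: emit STR "hi" (now at pos=4)
pos=4: enter STRING mode
pos=4: emit STR "a" (now at pos=7)
pos=7: emit NUM '7' (now at pos=8)
pos=9: emit SEMI ';'
pos=10: enter STRING mode
pos=10: emit STR "yes" (now at pos=15)
pos=15: emit NUM '12' (now at pos=17)
pos=18: emit ID 'y' (now at pos=19)
pos=20: emit NUM '99' (now at pos=22)
DONE. 8 tokens: [STR, STR, NUM, SEMI, STR, NUM, ID, NUM]
Position 16: char is '2' -> NUM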